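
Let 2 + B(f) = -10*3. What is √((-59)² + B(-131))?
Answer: √3449 ≈ 58.728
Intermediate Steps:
B(f) = -32 (B(f) = -2 - 10*3 = -2 - 30 = -32)
√((-59)² + B(-131)) = √((-59)² - 32) = √(3481 - 32) = √3449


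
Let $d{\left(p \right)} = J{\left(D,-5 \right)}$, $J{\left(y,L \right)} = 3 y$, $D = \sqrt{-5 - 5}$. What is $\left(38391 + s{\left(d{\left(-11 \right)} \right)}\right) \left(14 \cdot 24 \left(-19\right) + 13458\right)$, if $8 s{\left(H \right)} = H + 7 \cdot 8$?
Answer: $271627452 + \frac{10611 i \sqrt{10}}{4} \approx 2.7163 \cdot 10^{8} + 8388.7 i$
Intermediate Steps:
$D = i \sqrt{10}$ ($D = \sqrt{-10} = i \sqrt{10} \approx 3.1623 i$)
$d{\left(p \right)} = 3 i \sqrt{10}$
$s{\left(H \right)} = 7 + \frac{H}{8}$ ($s{\left(H \right)} = \frac{H + 7 \cdot 8}{8} = \frac{H + 56}{8} = \frac{56 + H}{8} = 7 + \frac{H}{8}$)
$\left(38391 + s{\left(d{\left(-11 \right)} \right)}\right) \left(14 \cdot 24 \left(-19\right) + 13458\right) = \left(38391 + \left(7 + \frac{3 i \sqrt{10}}{8}\right)\right) \left(14 \cdot 24 \left(-19\right) + 13458\right) = \left(38391 + \left(7 + \frac{3 i \sqrt{10}}{8}\right)\right) \left(336 \left(-19\right) + 13458\right) = \left(38398 + \frac{3 i \sqrt{10}}{8}\right) \left(-6384 + 13458\right) = \left(38398 + \frac{3 i \sqrt{10}}{8}\right) 7074 = 271627452 + \frac{10611 i \sqrt{10}}{4}$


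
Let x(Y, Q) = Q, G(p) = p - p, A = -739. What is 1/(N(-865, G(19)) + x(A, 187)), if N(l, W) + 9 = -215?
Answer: -1/37 ≈ -0.027027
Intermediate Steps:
G(p) = 0
N(l, W) = -224 (N(l, W) = -9 - 215 = -224)
1/(N(-865, G(19)) + x(A, 187)) = 1/(-224 + 187) = 1/(-37) = -1/37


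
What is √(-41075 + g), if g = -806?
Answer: I*√41881 ≈ 204.65*I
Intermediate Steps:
√(-41075 + g) = √(-41075 - 806) = √(-41881) = I*√41881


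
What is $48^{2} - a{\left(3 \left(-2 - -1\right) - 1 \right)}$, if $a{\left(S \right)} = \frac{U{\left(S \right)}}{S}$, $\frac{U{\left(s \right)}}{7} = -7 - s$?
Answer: $\frac{9195}{4} \approx 2298.8$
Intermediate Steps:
$U{\left(s \right)} = -49 - 7 s$ ($U{\left(s \right)} = 7 \left(-7 - s\right) = -49 - 7 s$)
$a{\left(S \right)} = \frac{-49 - 7 S}{S}$
$48^{2} - a{\left(3 \left(-2 - -1\right) - 1 \right)} = 48^{2} - \left(-7 - \frac{49}{3 \left(-2 - -1\right) - 1}\right) = 2304 - \left(-7 - \frac{49}{3 \left(-2 + 1\right) - 1}\right) = 2304 - \left(-7 - \frac{49}{3 \left(-1\right) - 1}\right) = 2304 - \left(-7 - \frac{49}{-3 - 1}\right) = 2304 - \left(-7 - \frac{49}{-4}\right) = 2304 - \left(-7 - - \frac{49}{4}\right) = 2304 - \left(-7 + \frac{49}{4}\right) = 2304 - \frac{21}{4} = \frac{9195}{4}$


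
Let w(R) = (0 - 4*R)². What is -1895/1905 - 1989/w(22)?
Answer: -3692785/2950464 ≈ -1.2516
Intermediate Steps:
w(R) = 16*R² (w(R) = (-4*R)² = 16*R²)
-1895/1905 - 1989/w(22) = -1895/1905 - 1989/(16*22²) = -1895*1/1905 - 1989/(16*484) = -379/381 - 1989/7744 = -3692785/2950464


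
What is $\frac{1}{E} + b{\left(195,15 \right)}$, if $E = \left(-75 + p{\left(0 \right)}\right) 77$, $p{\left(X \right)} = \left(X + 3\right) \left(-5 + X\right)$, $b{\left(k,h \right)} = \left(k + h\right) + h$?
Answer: $\frac{1559249}{6930} \approx 225.0$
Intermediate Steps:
$b{\left(k,h \right)} = k + 2 h$ ($b{\left(k,h \right)} = \left(h + k\right) + h = k + 2 h$)
$p{\left(X \right)} = \left(-5 + X\right) \left(3 + X\right)$ ($p{\left(X \right)} = \left(3 + X\right) \left(-5 + X\right) = \left(-5 + X\right) \left(3 + X\right)$)
$E = -6930$ ($E = \left(-75 - \left(15 - 0^{2}\right)\right) 77 = \left(-75 + \left(-15 + 0 + 0\right)\right) 77 = \left(-75 - 15\right) 77 = \left(-90\right) 77 = -6930$)
$\frac{1}{E} + b{\left(195,15 \right)} = \frac{1}{-6930} + \left(195 + 2 \cdot 15\right) = - \frac{1}{6930} + \left(195 + 30\right) = - \frac{1}{6930} + 225 = \frac{1559249}{6930}$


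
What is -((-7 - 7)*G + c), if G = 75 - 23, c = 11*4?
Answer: 684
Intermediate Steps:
c = 44
G = 52
-((-7 - 7)*G + c) = -((-7 - 7)*52 + 44) = -(-14*52 + 44) = -(-728 + 44) = -1*(-684) = 684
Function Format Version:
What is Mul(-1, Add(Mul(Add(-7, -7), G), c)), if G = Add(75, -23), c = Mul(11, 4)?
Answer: 684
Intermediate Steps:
c = 44
G = 52
Mul(-1, Add(Mul(Add(-7, -7), G), c)) = Mul(-1, Add(Mul(Add(-7, -7), 52), 44)) = Mul(-1, Add(Mul(-14, 52), 44)) = Mul(-1, Add(-728, 44)) = Mul(-1, -684) = 684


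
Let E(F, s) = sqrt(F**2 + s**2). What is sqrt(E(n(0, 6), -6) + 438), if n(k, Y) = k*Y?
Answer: 2*sqrt(111) ≈ 21.071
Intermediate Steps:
n(k, Y) = Y*k
sqrt(E(n(0, 6), -6) + 438) = sqrt(sqrt((6*0)**2 + (-6)**2) + 438) = sqrt(sqrt(0**2 + 36) + 438) = sqrt(sqrt(0 + 36) + 438) = sqrt(sqrt(36) + 438) = sqrt(6 + 438) = sqrt(444) = 2*sqrt(111)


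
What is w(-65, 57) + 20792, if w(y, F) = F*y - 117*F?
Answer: 10418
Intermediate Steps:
w(y, F) = -117*F + F*y
w(-65, 57) + 20792 = 57*(-117 - 65) + 20792 = 57*(-182) + 20792 = -10374 + 20792 = 10418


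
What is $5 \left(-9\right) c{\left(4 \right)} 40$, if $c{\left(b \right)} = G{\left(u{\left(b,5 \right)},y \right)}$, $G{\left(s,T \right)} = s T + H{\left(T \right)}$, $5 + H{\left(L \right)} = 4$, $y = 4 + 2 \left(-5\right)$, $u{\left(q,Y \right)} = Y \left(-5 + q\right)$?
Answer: $-52200$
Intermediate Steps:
$y = -6$ ($y = 4 - 10 = -6$)
$H{\left(L \right)} = -1$ ($H{\left(L \right)} = -5 + 4 = -1$)
$G{\left(s,T \right)} = -1 + T s$ ($G{\left(s,T \right)} = s T - 1 = T s - 1 = -1 + T s$)
$c{\left(b \right)} = 149 - 30 b$ ($c{\left(b \right)} = -1 - 6 \cdot 5 \left(-5 + b\right) = -1 - 6 \left(-25 + 5 b\right) = -1 - \left(-150 + 30 b\right) = 149 - 30 b$)
$5 \left(-9\right) c{\left(4 \right)} 40 = 5 \left(-9\right) \left(149 - 120\right) 40 = - 45 \left(149 - 120\right) 40 = \left(-45\right) 29 \cdot 40 = \left(-1305\right) 40 = -52200$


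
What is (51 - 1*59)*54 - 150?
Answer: -582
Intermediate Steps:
(51 - 1*59)*54 - 150 = (51 - 59)*54 - 150 = -8*54 - 150 = -432 - 150 = -582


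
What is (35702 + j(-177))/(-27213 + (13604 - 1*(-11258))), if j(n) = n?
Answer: -35525/2351 ≈ -15.111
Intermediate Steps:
(35702 + j(-177))/(-27213 + (13604 - 1*(-11258))) = (35702 - 177)/(-27213 + (13604 - 1*(-11258))) = 35525/(-27213 + (13604 + 11258)) = 35525/(-27213 + 24862) = 35525/(-2351) = 35525*(-1/2351) = -35525/2351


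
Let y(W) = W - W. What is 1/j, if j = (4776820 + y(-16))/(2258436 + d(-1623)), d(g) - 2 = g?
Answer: 451363/955364 ≈ 0.47245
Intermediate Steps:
d(g) = 2 + g
y(W) = 0
j = 955364/451363 (j = (4776820 + 0)/(2258436 + (2 - 1623)) = 4776820/(2258436 - 1621) = 4776820/2256815 = 4776820*(1/2256815) = 955364/451363 ≈ 2.1166)
1/j = 1/(955364/451363) = 451363/955364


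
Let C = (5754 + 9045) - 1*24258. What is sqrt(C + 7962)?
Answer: I*sqrt(1497) ≈ 38.691*I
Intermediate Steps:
C = -9459 (C = 14799 - 24258 = -9459)
sqrt(C + 7962) = sqrt(-9459 + 7962) = sqrt(-1497) = I*sqrt(1497)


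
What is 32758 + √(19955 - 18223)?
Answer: 32758 + 2*√433 ≈ 32800.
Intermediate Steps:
32758 + √(19955 - 18223) = 32758 + √1732 = 32758 + 2*√433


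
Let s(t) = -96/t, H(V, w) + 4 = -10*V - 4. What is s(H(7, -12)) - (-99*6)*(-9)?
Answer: -69482/13 ≈ -5344.8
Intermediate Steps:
H(V, w) = -8 - 10*V (H(V, w) = -4 + (-10*V - 4) = -4 + (-4 - 10*V) = -8 - 10*V)
s(H(7, -12)) - (-99*6)*(-9) = -96/(-8 - 10*7) - (-99*6)*(-9) = -96/(-8 - 70) - (-33*18)*(-9) = -96/(-78) - (-594)*(-9) = -96*(-1/78) - 1*5346 = 16/13 - 5346 = -69482/13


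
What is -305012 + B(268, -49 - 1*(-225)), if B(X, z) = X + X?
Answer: -304476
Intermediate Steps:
B(X, z) = 2*X
-305012 + B(268, -49 - 1*(-225)) = -305012 + 2*268 = -305012 + 536 = -304476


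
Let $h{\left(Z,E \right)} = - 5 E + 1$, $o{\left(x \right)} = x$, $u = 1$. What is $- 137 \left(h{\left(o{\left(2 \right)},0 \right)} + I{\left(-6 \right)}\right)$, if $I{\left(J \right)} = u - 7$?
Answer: $685$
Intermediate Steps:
$I{\left(J \right)} = -6$ ($I{\left(J \right)} = 1 - 7 = -6$)
$h{\left(Z,E \right)} = 1 - 5 E$
$- 137 \left(h{\left(o{\left(2 \right)},0 \right)} + I{\left(-6 \right)}\right) = - 137 \left(\left(1 - 0\right) - 6\right) = - 137 \left(\left(1 + 0\right) - 6\right) = - 137 \left(1 - 6\right) = \left(-137\right) \left(-5\right) = 685$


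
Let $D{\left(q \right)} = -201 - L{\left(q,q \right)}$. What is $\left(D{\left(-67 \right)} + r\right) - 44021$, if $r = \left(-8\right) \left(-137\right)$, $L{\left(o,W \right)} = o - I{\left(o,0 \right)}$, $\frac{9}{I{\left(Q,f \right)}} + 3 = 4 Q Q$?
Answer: $- \frac{773038218}{17953} \approx -43059.0$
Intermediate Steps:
$I{\left(Q,f \right)} = \frac{9}{-3 + 4 Q^{2}}$ ($I{\left(Q,f \right)} = \frac{9}{-3 + 4 Q Q} = \frac{9}{-3 + 4 Q^{2}}$)
$L{\left(o,W \right)} = o - \frac{9}{-3 + 4 o^{2}}$
$r = 1096$
$D{\left(q \right)} = -201 - q + \frac{9}{-3 + 4 q^{2}}$ ($D{\left(q \right)} = -201 - \left(q - \frac{9}{-3 + 4 q^{2}}\right) = -201 - q + \frac{9}{-3 + 4 q^{2}}$)
$\left(D{\left(-67 \right)} + r\right) - 44021 = \left(\frac{9 - \left(-3 + 4 \left(-67\right)^{2}\right) \left(201 - 67\right)}{-3 + 4 \left(-67\right)^{2}} + 1096\right) - 44021 = \left(\frac{9 - \left(-3 + 4 \cdot 4489\right) 134}{-3 + 4 \cdot 4489} + 1096\right) - 44021 = \left(\frac{9 - \left(-3 + 17956\right) 134}{-3 + 17956} + 1096\right) - 44021 = \left(\frac{9 - 17953 \cdot 134}{17953} + 1096\right) - 44021 = \left(\frac{9 - 2405702}{17953} + 1096\right) - 44021 = \left(\frac{1}{17953} \left(-2405693\right) + 1096\right) - 44021 = \left(- \frac{2405693}{17953} + 1096\right) - 44021 = \frac{17270795}{17953} - 44021 = - \frac{773038218}{17953}$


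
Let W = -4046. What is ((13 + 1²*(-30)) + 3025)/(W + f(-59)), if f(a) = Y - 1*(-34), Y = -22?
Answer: -1504/2017 ≈ -0.74566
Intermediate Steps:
f(a) = 12 (f(a) = -22 - 1*(-34) = -22 + 34 = 12)
((13 + 1²*(-30)) + 3025)/(W + f(-59)) = ((13 + 1²*(-30)) + 3025)/(-4046 + 12) = ((13 + 1*(-30)) + 3025)/(-4034) = ((13 - 30) + 3025)*(-1/4034) = (-17 + 3025)*(-1/4034) = 3008*(-1/4034) = -1504/2017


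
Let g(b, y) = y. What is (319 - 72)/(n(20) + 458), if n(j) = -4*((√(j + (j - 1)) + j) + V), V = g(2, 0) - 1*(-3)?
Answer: 15067/22222 + 247*√39/33333 ≈ 0.72430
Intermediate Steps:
V = 3 (V = 0 - 1*(-3) = 0 + 3 = 3)
n(j) = -12 - 4*j - 4*√(-1 + 2*j) (n(j) = -4*((√(j + (j - 1)) + j) + 3) = -4*((√(j + (-1 + j)) + j) + 3) = -4*((√(-1 + 2*j) + j) + 3) = -4*((j + √(-1 + 2*j)) + 3) = -4*(3 + j + √(-1 + 2*j)) = -12 - 4*j - 4*√(-1 + 2*j))
(319 - 72)/(n(20) + 458) = (319 - 72)/((-12 - 4*20 - 4*√(-1 + 2*20)) + 458) = 247/((-12 - 80 - 4*√(-1 + 40)) + 458) = 247/((-12 - 80 - 4*√39) + 458) = 247/((-92 - 4*√39) + 458) = 247/(366 - 4*√39)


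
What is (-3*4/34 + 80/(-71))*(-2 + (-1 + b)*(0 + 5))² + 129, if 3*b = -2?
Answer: -315019/10863 ≈ -28.999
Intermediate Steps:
b = -⅔ (b = (⅓)*(-2) = -⅔ ≈ -0.66667)
(-3*4/34 + 80/(-71))*(-2 + (-1 + b)*(0 + 5))² + 129 = (-3*4/34 + 80/(-71))*(-2 + (-1 - ⅔)*(0 + 5))² + 129 = (-12*1/34 + 80*(-1/71))*(-2 - 5/3*5)² + 129 = (-6/17 - 80/71)*(-2 - 25/3)² + 129 = -1786*(-31/3)²/1207 + 129 = -1786/1207*961/9 + 129 = -1716346/10863 + 129 = -315019/10863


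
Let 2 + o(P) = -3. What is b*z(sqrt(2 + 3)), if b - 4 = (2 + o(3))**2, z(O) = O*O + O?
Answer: 65 + 13*sqrt(5) ≈ 94.069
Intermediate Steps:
o(P) = -5 (o(P) = -2 - 3 = -5)
z(O) = O + O**2 (z(O) = O**2 + O = O + O**2)
b = 13 (b = 4 + (2 - 5)**2 = 4 + (-3)**2 = 4 + 9 = 13)
b*z(sqrt(2 + 3)) = 13*(sqrt(2 + 3)*(1 + sqrt(2 + 3))) = 13*(sqrt(5)*(1 + sqrt(5))) = 13*sqrt(5)*(1 + sqrt(5))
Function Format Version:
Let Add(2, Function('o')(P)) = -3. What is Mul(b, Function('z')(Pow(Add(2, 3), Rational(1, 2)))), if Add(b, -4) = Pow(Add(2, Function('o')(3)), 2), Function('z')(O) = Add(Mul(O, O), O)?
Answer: Add(65, Mul(13, Pow(5, Rational(1, 2)))) ≈ 94.069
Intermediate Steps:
Function('o')(P) = -5 (Function('o')(P) = Add(-2, -3) = -5)
Function('z')(O) = Add(O, Pow(O, 2)) (Function('z')(O) = Add(Pow(O, 2), O) = Add(O, Pow(O, 2)))
b = 13 (b = Add(4, Pow(Add(2, -5), 2)) = Add(4, Pow(-3, 2)) = Add(4, 9) = 13)
Mul(b, Function('z')(Pow(Add(2, 3), Rational(1, 2)))) = Mul(13, Mul(Pow(Add(2, 3), Rational(1, 2)), Add(1, Pow(Add(2, 3), Rational(1, 2))))) = Mul(13, Mul(Pow(5, Rational(1, 2)), Add(1, Pow(5, Rational(1, 2))))) = Mul(13, Pow(5, Rational(1, 2)), Add(1, Pow(5, Rational(1, 2))))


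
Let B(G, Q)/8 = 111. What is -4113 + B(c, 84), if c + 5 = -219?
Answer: -3225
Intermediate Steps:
c = -224 (c = -5 - 219 = -224)
B(G, Q) = 888 (B(G, Q) = 8*111 = 888)
-4113 + B(c, 84) = -4113 + 888 = -3225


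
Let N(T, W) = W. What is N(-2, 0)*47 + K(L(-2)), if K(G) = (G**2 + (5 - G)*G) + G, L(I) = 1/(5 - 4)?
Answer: 6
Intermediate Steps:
L(I) = 1 (L(I) = 1/1 = 1)
K(G) = G + G**2 + G*(5 - G) (K(G) = (G**2 + G*(5 - G)) + G = G + G**2 + G*(5 - G))
N(-2, 0)*47 + K(L(-2)) = 0*47 + 6*1 = 0 + 6 = 6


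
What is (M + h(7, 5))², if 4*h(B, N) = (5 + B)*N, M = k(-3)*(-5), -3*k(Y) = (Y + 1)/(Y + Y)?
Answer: 19600/81 ≈ 241.98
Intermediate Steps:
k(Y) = -(1 + Y)/(6*Y) (k(Y) = -(Y + 1)/(3*(Y + Y)) = -(1 + Y)/(3*(2*Y)) = -(1 + Y)*1/(2*Y)/3 = -(1 + Y)/(6*Y))
M = 5/9 (M = ((⅙)*(-1 - 1*(-3))/(-3))*(-5) = ((⅙)*(-⅓)*(-1 + 3))*(-5) = ((⅙)*(-⅓)*2)*(-5) = -⅑*(-5) = 5/9 ≈ 0.55556)
h(B, N) = N*(5 + B)/4 (h(B, N) = ((5 + B)*N)/4 = (N*(5 + B))/4 = N*(5 + B)/4)
(M + h(7, 5))² = (5/9 + (¼)*5*(5 + 7))² = (5/9 + (¼)*5*12)² = (5/9 + 15)² = (140/9)² = 19600/81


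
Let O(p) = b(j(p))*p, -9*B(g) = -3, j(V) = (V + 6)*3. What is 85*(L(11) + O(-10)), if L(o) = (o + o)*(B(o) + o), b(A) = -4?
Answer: 73780/3 ≈ 24593.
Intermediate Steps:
j(V) = 18 + 3*V (j(V) = (6 + V)*3 = 18 + 3*V)
B(g) = ⅓ (B(g) = -⅑*(-3) = ⅓)
O(p) = -4*p
L(o) = 2*o*(⅓ + o) (L(o) = (o + o)*(⅓ + o) = (2*o)*(⅓ + o) = 2*o*(⅓ + o))
85*(L(11) + O(-10)) = 85*((⅔)*11*(1 + 3*11) - 4*(-10)) = 85*((⅔)*11*(1 + 33) + 40) = 85*((⅔)*11*34 + 40) = 85*(748/3 + 40) = 85*(868/3) = 73780/3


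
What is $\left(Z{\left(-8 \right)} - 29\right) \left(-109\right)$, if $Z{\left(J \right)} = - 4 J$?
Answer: $-327$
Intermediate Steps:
$\left(Z{\left(-8 \right)} - 29\right) \left(-109\right) = \left(\left(-4\right) \left(-8\right) - 29\right) \left(-109\right) = \left(32 - 29\right) \left(-109\right) = 3 \left(-109\right) = -327$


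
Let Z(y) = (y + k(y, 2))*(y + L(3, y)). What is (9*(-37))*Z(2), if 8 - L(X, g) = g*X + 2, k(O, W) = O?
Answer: -2664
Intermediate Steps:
L(X, g) = 6 - X*g (L(X, g) = 8 - (g*X + 2) = 8 - (X*g + 2) = 8 - (2 + X*g) = 8 + (-2 - X*g) = 6 - X*g)
Z(y) = 2*y*(6 - 2*y) (Z(y) = (y + y)*(y + (6 - 1*3*y)) = (2*y)*(y + (6 - 3*y)) = (2*y)*(6 - 2*y) = 2*y*(6 - 2*y))
(9*(-37))*Z(2) = (9*(-37))*(4*2*(3 - 1*2)) = -1332*2*(3 - 2) = -1332*2 = -333*8 = -2664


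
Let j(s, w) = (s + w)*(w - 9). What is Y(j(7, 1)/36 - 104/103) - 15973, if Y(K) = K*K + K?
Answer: -13721780429/859329 ≈ -15968.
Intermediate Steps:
j(s, w) = (-9 + w)*(s + w) (j(s, w) = (s + w)*(-9 + w) = (-9 + w)*(s + w))
Y(K) = K + K² (Y(K) = K² + K = K + K²)
Y(j(7, 1)/36 - 104/103) - 15973 = ((1² - 9*7 - 9*1 + 7*1)/36 - 104/103)*(1 + ((1² - 9*7 - 9*1 + 7*1)/36 - 104/103)) - 15973 = ((1 - 63 - 9 + 7)*(1/36) - 104*1/103)*(1 + ((1 - 63 - 9 + 7)*(1/36) - 104*1/103)) - 15973 = (-64*1/36 - 104/103)*(1 + (-64*1/36 - 104/103)) - 15973 = (-16/9 - 104/103)*(1 + (-16/9 - 104/103)) - 15973 = -2584*(1 - 2584/927)/927 - 15973 = -2584/927*(-1657/927) - 15973 = 4281688/859329 - 15973 = -13721780429/859329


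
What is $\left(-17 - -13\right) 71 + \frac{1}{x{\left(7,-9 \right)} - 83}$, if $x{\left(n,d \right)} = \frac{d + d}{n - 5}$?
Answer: $- \frac{26129}{92} \approx -284.01$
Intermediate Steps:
$x{\left(n,d \right)} = \frac{2 d}{-5 + n}$
$\left(-17 - -13\right) 71 + \frac{1}{x{\left(7,-9 \right)} - 83} = \left(-17 - -13\right) 71 + \frac{1}{2 \left(-9\right) \frac{1}{-5 + 7} - 83} = \left(-17 + 13\right) 71 + \frac{1}{2 \left(-9\right) \frac{1}{2} - 83} = \left(-4\right) 71 + \frac{1}{2 \left(-9\right) \frac{1}{2} - 83} = -284 + \frac{1}{-9 - 83} = -284 + \frac{1}{-92} = -284 - \frac{1}{92} = - \frac{26129}{92}$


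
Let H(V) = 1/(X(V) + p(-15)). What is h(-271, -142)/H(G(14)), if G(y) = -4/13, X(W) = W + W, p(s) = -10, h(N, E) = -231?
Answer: 31878/13 ≈ 2452.2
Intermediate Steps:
X(W) = 2*W
G(y) = -4/13 (G(y) = -4*1/13 = -4/13)
H(V) = 1/(-10 + 2*V) (H(V) = 1/(2*V - 10) = 1/(-10 + 2*V))
h(-271, -142)/H(G(14)) = -231/(1/(2*(-5 - 4/13))) = -231/(1/(2*(-69/13))) = -231/((½)*(-13/69)) = -231/(-13/138) = -231*(-138/13) = 31878/13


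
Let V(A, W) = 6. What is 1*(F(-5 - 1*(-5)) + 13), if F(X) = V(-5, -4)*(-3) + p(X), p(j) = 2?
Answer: -3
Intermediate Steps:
F(X) = -16 (F(X) = 6*(-3) + 2 = -18 + 2 = -16)
1*(F(-5 - 1*(-5)) + 13) = 1*(-16 + 13) = 1*(-3) = -3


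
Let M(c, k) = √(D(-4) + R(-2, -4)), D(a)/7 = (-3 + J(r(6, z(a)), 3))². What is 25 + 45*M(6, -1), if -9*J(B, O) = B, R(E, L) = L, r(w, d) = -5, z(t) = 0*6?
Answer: 25 + 10*√766 ≈ 301.77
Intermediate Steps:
z(t) = 0
J(B, O) = -B/9
D(a) = 3388/81 (D(a) = 7*(-3 - ⅑*(-5))² = 7*(-3 + 5/9)² = 7*(-22/9)² = 7*(484/81) = 3388/81)
M(c, k) = 2*√766/9 (M(c, k) = √(3388/81 - 4) = √(3064/81) = 2*√766/9)
25 + 45*M(6, -1) = 25 + 45*(2*√766/9) = 25 + 10*√766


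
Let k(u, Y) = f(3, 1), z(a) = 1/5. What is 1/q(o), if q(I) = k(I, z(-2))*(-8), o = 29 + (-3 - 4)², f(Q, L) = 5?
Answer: -1/40 ≈ -0.025000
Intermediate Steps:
z(a) = ⅕
k(u, Y) = 5
o = 78 (o = 29 + (-7)² = 29 + 49 = 78)
q(I) = -40 (q(I) = 5*(-8) = -40)
1/q(o) = 1/(-40) = -1/40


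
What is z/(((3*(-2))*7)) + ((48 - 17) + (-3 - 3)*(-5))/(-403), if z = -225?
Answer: 29371/5642 ≈ 5.2058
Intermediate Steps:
z/(((3*(-2))*7)) + ((48 - 17) + (-3 - 3)*(-5))/(-403) = -225/((3*(-2))*7) + ((48 - 17) + (-3 - 3)*(-5))/(-403) = -225/((-6*7)) + (31 - 6*(-5))*(-1/403) = -225/(-42) + (31 + 30)*(-1/403) = -225*(-1/42) + 61*(-1/403) = 75/14 - 61/403 = 29371/5642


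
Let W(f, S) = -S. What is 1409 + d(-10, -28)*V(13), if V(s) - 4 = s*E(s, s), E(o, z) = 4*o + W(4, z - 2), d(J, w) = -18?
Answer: -8257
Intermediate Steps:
E(o, z) = 2 - z + 4*o (E(o, z) = 4*o - (z - 2) = 4*o - (-2 + z) = 4*o + (2 - z) = 2 - z + 4*o)
V(s) = 4 + s*(2 + 3*s) (V(s) = 4 + s*(2 - s + 4*s) = 4 + s*(2 + 3*s))
1409 + d(-10, -28)*V(13) = 1409 - 18*(4 + 13*(2 + 3*13)) = 1409 - 18*(4 + 13*(2 + 39)) = 1409 - 18*(4 + 13*41) = 1409 - 18*(4 + 533) = 1409 - 18*537 = 1409 - 9666 = -8257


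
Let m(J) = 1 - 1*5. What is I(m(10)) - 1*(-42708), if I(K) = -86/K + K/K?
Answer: 85461/2 ≈ 42731.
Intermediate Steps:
m(J) = -4 (m(J) = 1 - 5 = -4)
I(K) = 1 - 86/K (I(K) = -86/K + 1 = 1 - 86/K)
I(m(10)) - 1*(-42708) = (-86 - 4)/(-4) - 1*(-42708) = -¼*(-90) + 42708 = 45/2 + 42708 = 85461/2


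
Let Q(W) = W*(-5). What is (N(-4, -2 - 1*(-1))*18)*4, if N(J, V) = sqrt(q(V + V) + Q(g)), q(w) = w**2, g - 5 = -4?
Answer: 72*I ≈ 72.0*I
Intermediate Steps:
g = 1 (g = 5 - 4 = 1)
Q(W) = -5*W
N(J, V) = sqrt(-5 + 4*V**2) (N(J, V) = sqrt((V + V)**2 - 5*1) = sqrt((2*V)**2 - 5) = sqrt(4*V**2 - 5) = sqrt(-5 + 4*V**2))
(N(-4, -2 - 1*(-1))*18)*4 = (sqrt(-5 + 4*(-2 - 1*(-1))**2)*18)*4 = (sqrt(-5 + 4*(-2 + 1)**2)*18)*4 = (sqrt(-5 + 4*(-1)**2)*18)*4 = (sqrt(-5 + 4*1)*18)*4 = (sqrt(-5 + 4)*18)*4 = (sqrt(-1)*18)*4 = (I*18)*4 = (18*I)*4 = 72*I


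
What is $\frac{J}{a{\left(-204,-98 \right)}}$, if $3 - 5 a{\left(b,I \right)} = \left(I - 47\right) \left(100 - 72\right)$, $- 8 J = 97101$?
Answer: $- \frac{485505}{32504} \approx -14.937$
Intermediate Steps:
$J = - \frac{97101}{8}$ ($J = \left(- \frac{1}{8}\right) 97101 = - \frac{97101}{8} \approx -12138.0$)
$a{\left(b,I \right)} = \frac{1319}{5} - \frac{28 I}{5}$ ($a{\left(b,I \right)} = \frac{3}{5} - \frac{\left(I - 47\right) \left(100 - 72\right)}{5} = \frac{3}{5} - \frac{\left(-47 + I\right) 28}{5} = \frac{3}{5} - \frac{-1316 + 28 I}{5} = \frac{3}{5} - \left(- \frac{1316}{5} + \frac{28 I}{5}\right) = \frac{1319}{5} - \frac{28 I}{5}$)
$\frac{J}{a{\left(-204,-98 \right)}} = - \frac{97101}{8 \left(\frac{1319}{5} - - \frac{2744}{5}\right)} = - \frac{97101}{8 \left(\frac{1319}{5} + \frac{2744}{5}\right)} = - \frac{97101}{8 \cdot \frac{4063}{5}} = \left(- \frac{97101}{8}\right) \frac{5}{4063} = - \frac{485505}{32504}$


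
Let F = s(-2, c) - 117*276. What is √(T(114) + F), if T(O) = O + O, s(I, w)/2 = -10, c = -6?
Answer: 2*I*√8021 ≈ 179.12*I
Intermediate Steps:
s(I, w) = -20 (s(I, w) = 2*(-10) = -20)
F = -32312 (F = -20 - 117*276 = -20 - 32292 = -32312)
T(O) = 2*O
√(T(114) + F) = √(2*114 - 32312) = √(228 - 32312) = √(-32084) = 2*I*√8021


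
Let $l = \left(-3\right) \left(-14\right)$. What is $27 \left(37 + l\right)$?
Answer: $2133$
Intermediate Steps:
$l = 42$
$27 \left(37 + l\right) = 27 \left(37 + 42\right) = 27 \cdot 79 = 2133$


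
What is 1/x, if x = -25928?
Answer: -1/25928 ≈ -3.8568e-5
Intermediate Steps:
1/x = 1/(-25928) = -1/25928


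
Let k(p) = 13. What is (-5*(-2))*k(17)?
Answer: 130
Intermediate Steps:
(-5*(-2))*k(17) = -5*(-2)*13 = 10*13 = 130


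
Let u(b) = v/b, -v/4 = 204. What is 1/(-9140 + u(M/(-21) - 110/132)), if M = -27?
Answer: -19/207932 ≈ -9.1376e-5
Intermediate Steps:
v = -816 (v = -4*204 = -816)
u(b) = -816/b
1/(-9140 + u(M/(-21) - 110/132)) = 1/(-9140 - 816/(-27/(-21) - 110/132)) = 1/(-9140 - 816/(-27*(-1/21) - 110*1/132)) = 1/(-9140 - 816/(9/7 - ⅚)) = 1/(-9140 - 816/19/42) = 1/(-9140 - 816*42/19) = 1/(-9140 - 34272/19) = 1/(-207932/19) = -19/207932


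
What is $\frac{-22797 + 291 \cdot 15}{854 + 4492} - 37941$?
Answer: $- \frac{11269501}{297} \approx -37944.0$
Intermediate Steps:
$\frac{-22797 + 291 \cdot 15}{854 + 4492} - 37941 = \frac{-22797 + 4365}{5346} - 37941 = \left(-18432\right) \frac{1}{5346} - 37941 = - \frac{1024}{297} - 37941 = - \frac{11269501}{297}$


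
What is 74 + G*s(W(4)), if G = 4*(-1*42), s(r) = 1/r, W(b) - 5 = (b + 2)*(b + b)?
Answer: 3754/53 ≈ 70.830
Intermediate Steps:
W(b) = 5 + 2*b*(2 + b) (W(b) = 5 + (b + 2)*(b + b) = 5 + (2 + b)*(2*b) = 5 + 2*b*(2 + b))
s(r) = 1/r
G = -168 (G = 4*(-42) = -168)
74 + G*s(W(4)) = 74 - 168/(5 + 2*4² + 4*4) = 74 - 168/(5 + 2*16 + 16) = 74 - 168/(5 + 32 + 16) = 74 - 168/53 = 3754/53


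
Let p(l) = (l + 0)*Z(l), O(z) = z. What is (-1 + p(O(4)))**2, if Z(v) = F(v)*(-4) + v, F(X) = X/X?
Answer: 1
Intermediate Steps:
F(X) = 1
Z(v) = -4 + v (Z(v) = 1*(-4) + v = -4 + v)
p(l) = l*(-4 + l) (p(l) = (l + 0)*(-4 + l) = l*(-4 + l))
(-1 + p(O(4)))**2 = (-1 + 4*(-4 + 4))**2 = (-1 + 4*0)**2 = (-1 + 0)**2 = (-1)**2 = 1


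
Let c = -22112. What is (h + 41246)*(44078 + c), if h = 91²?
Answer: 1087910082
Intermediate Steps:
h = 8281
(h + 41246)*(44078 + c) = (8281 + 41246)*(44078 - 22112) = 49527*21966 = 1087910082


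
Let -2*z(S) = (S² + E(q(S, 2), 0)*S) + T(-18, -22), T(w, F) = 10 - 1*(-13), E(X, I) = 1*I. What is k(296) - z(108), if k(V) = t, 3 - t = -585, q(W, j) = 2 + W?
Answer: 12863/2 ≈ 6431.5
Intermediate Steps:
t = 588 (t = 3 - 1*(-585) = 3 + 585 = 588)
E(X, I) = I
T(w, F) = 23 (T(w, F) = 10 + 13 = 23)
k(V) = 588
z(S) = -23/2 - S²/2 (z(S) = -((S² + 0*S) + 23)/2 = -((S² + 0) + 23)/2 = -(S² + 23)/2 = -(23 + S²)/2 = -23/2 - S²/2)
k(296) - z(108) = 588 - (-23/2 - ½*108²) = 588 - (-23/2 - ½*11664) = 588 - (-23/2 - 5832) = 588 - 1*(-11687/2) = 588 + 11687/2 = 12863/2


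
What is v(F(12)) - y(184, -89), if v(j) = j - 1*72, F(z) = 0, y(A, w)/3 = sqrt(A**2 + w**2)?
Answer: -72 - 3*sqrt(41777) ≈ -685.18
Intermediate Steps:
y(A, w) = 3*sqrt(A**2 + w**2)
v(j) = -72 + j (v(j) = j - 72 = -72 + j)
v(F(12)) - y(184, -89) = (-72 + 0) - 3*sqrt(184**2 + (-89)**2) = -72 - 3*sqrt(33856 + 7921) = -72 - 3*sqrt(41777)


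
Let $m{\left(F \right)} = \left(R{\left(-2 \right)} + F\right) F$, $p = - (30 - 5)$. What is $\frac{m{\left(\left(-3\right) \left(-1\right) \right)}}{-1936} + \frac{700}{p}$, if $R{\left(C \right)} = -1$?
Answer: $- \frac{27107}{968} \approx -28.003$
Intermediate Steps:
$p = -25$ ($p = \left(-1\right) 25 = -25$)
$m{\left(F \right)} = F \left(-1 + F\right)$ ($m{\left(F \right)} = \left(-1 + F\right) F = F \left(-1 + F\right)$)
$\frac{m{\left(\left(-3\right) \left(-1\right) \right)}}{-1936} + \frac{700}{p} = \frac{\left(-3\right) \left(-1\right) \left(-1 - -3\right)}{-1936} + \frac{700}{-25} = 3 \left(-1 + 3\right) \left(- \frac{1}{1936}\right) + 700 \left(- \frac{1}{25}\right) = 3 \cdot 2 \left(- \frac{1}{1936}\right) - 28 = 6 \left(- \frac{1}{1936}\right) - 28 = - \frac{3}{968} - 28 = - \frac{27107}{968}$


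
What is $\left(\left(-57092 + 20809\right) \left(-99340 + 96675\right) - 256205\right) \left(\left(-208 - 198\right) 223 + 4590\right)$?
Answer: $-8288652364520$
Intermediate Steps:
$\left(\left(-57092 + 20809\right) \left(-99340 + 96675\right) - 256205\right) \left(\left(-208 - 198\right) 223 + 4590\right) = \left(\left(-36283\right) \left(-2665\right) - 256205\right) \left(\left(-406\right) 223 + 4590\right) = \left(96694195 - 256205\right) \left(-90538 + 4590\right) = 96437990 \left(-85948\right) = -8288652364520$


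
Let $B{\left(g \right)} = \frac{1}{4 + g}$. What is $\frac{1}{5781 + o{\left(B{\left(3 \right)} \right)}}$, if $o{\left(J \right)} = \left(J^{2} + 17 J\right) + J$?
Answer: $\frac{49}{283396} \approx 0.0001729$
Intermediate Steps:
$o{\left(J \right)} = J^{2} + 18 J$
$\frac{1}{5781 + o{\left(B{\left(3 \right)} \right)}} = \frac{1}{5781 + \frac{18 + \frac{1}{4 + 3}}{4 + 3}} = \frac{1}{5781 + \frac{18 + \frac{1}{7}}{7}} = \frac{1}{5781 + \frac{1}{7} \cdot \frac{127}{7}} = \frac{1}{5781 + \frac{127}{49}} = \frac{1}{\frac{283396}{49}} = \frac{49}{283396}$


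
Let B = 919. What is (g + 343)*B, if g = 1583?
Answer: 1769994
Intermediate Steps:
(g + 343)*B = (1583 + 343)*919 = 1926*919 = 1769994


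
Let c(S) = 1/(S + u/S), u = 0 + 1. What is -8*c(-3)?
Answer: 12/5 ≈ 2.4000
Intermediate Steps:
u = 1
c(S) = 1/(S + 1/S)
-8*c(-3) = -(-24)/(1 + (-3)²) = -(-24)/(1 + 9) = -(-24)/10 = -8*(-3/10) = 12/5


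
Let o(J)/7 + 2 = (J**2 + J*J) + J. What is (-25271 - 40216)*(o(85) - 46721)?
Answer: -3602439870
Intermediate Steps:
o(J) = -14 + 7*J + 14*J**2 (o(J) = -14 + 7*((J**2 + J*J) + J) = -14 + 7*((J**2 + J**2) + J) = -14 + 7*(2*J**2 + J) = -14 + 7*(J + 2*J**2) = -14 + (7*J + 14*J**2) = -14 + 7*J + 14*J**2)
(-25271 - 40216)*(o(85) - 46721) = (-25271 - 40216)*((-14 + 7*85 + 14*85**2) - 46721) = -65487*((-14 + 595 + 14*7225) - 46721) = -65487*((-14 + 595 + 101150) - 46721) = -65487*(101731 - 46721) = -65487*55010 = -3602439870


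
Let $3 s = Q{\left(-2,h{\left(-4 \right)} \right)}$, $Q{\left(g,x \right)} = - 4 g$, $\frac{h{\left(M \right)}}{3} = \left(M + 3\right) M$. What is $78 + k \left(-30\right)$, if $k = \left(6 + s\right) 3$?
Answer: $-702$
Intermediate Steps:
$h{\left(M \right)} = 3 M \left(3 + M\right)$ ($h{\left(M \right)} = 3 \left(M + 3\right) M = 3 \left(3 + M\right) M = 3 M \left(3 + M\right)$)
$s = \frac{8}{3}$ ($s = \frac{\left(-4\right) \left(-2\right)}{3} = \frac{1}{3} \cdot 8 = \frac{8}{3} \approx 2.6667$)
$k = 26$ ($k = \left(6 + \frac{8}{3}\right) 3 = \frac{26}{3} \cdot 3 = 26$)
$78 + k \left(-30\right) = 78 + 26 \left(-30\right) = 78 - 780 = -702$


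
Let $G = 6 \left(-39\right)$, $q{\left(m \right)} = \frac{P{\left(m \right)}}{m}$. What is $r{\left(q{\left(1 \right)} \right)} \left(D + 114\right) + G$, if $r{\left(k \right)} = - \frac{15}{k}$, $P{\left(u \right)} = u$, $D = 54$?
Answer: $-2754$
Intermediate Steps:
$q{\left(m \right)} = 1$ ($q{\left(m \right)} = \frac{m}{m} = 1$)
$G = -234$
$r{\left(q{\left(1 \right)} \right)} \left(D + 114\right) + G = - \frac{15}{1} \left(54 + 114\right) - 234 = \left(-15\right) 1 \cdot 168 - 234 = \left(-15\right) 168 - 234 = -2520 - 234 = -2754$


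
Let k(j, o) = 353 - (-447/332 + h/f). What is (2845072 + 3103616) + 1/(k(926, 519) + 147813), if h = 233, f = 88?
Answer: 6437640166271096/1082194959 ≈ 5.9487e+6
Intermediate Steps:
k(j, o) = 2568807/7304 (k(j, o) = 353 - (-447/332 + 233/88) = 353 - 1*9505/7304 = 353 - 9505/7304 = 2568807/7304)
(2845072 + 3103616) + 1/(k(926, 519) + 147813) = (2845072 + 3103616) + 1/(2568807/7304 + 147813) = 5948688 + 1/(1082194959/7304) = 5948688 + 7304/1082194959 = 6437640166271096/1082194959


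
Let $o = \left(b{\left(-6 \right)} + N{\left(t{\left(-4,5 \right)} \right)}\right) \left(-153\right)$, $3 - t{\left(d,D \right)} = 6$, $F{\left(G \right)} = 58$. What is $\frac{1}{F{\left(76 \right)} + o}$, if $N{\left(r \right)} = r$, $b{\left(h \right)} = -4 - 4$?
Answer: $\frac{1}{1741} \approx 0.00057438$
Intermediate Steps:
$t{\left(d,D \right)} = -3$ ($t{\left(d,D \right)} = 3 - 6 = -3$)
$b{\left(h \right)} = -8$
$o = 1683$ ($o = \left(-8 - 3\right) \left(-153\right) = \left(-11\right) \left(-153\right) = 1683$)
$\frac{1}{F{\left(76 \right)} + o} = \frac{1}{58 + 1683} = \frac{1}{1741}$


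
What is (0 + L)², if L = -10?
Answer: 100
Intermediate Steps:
(0 + L)² = (0 - 10)² = (-10)² = 100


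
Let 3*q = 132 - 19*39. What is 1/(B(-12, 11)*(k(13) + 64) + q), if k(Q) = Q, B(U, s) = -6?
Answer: -1/665 ≈ -0.0015038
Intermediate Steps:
q = -203 (q = (132 - 19*39)/3 = (132 - 741)/3 = (1/3)*(-609) = -203)
1/(B(-12, 11)*(k(13) + 64) + q) = 1/(-6*(13 + 64) - 203) = 1/(-6*77 - 203) = 1/(-462 - 203) = 1/(-665) = -1/665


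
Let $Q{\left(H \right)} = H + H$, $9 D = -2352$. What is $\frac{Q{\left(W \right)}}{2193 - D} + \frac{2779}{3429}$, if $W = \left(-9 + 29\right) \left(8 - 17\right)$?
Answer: $\frac{16758457}{25247727} \approx 0.66376$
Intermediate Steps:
$D = - \frac{784}{3}$ ($D = \frac{1}{9} \left(-2352\right) = - \frac{784}{3} \approx -261.33$)
$W = -180$ ($W = 20 \left(-9\right) = -180$)
$Q{\left(H \right)} = 2 H$
$\frac{Q{\left(W \right)}}{2193 - D} + \frac{2779}{3429} = \frac{2 \left(-180\right)}{2193 - - \frac{784}{3}} + \frac{2779}{3429} = - \frac{360}{2193 + \frac{784}{3}} + 2779 \cdot \frac{1}{3429} = - \frac{360}{\frac{7363}{3}} + \frac{2779}{3429} = \left(-360\right) \frac{3}{7363} + \frac{2779}{3429} = - \frac{1080}{7363} + \frac{2779}{3429} = \frac{16758457}{25247727}$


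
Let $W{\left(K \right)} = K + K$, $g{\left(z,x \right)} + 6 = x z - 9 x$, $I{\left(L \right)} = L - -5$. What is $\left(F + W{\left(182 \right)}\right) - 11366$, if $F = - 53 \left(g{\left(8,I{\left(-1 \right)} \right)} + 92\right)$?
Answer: $-15348$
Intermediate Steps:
$I{\left(L \right)} = 5 + L$ ($I{\left(L \right)} = L + 5 = 5 + L$)
$g{\left(z,x \right)} = -6 - 9 x + x z$ ($g{\left(z,x \right)} = -6 + \left(x z - 9 x\right) = -6 + \left(- 9 x + x z\right) = -6 - 9 x + x z$)
$W{\left(K \right)} = 2 K$
$F = -4346$ ($F = - 53 \left(\left(-6 - 9 \left(5 - 1\right) + \left(5 - 1\right) 8\right) + 92\right) = - 53 \left(\left(-6 - 36 + 4 \cdot 8\right) + 92\right) = - 53 \left(\left(-6 - 36 + 32\right) + 92\right) = - 53 \left(-10 + 92\right) = \left(-53\right) 82 = -4346$)
$\left(F + W{\left(182 \right)}\right) - 11366 = \left(-4346 + 2 \cdot 182\right) - 11366 = \left(-4346 + 364\right) - 11366 = -3982 - 11366 = -15348$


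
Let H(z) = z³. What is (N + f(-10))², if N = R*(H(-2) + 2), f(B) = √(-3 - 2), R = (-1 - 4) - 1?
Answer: 1291 + 72*I*√5 ≈ 1291.0 + 161.0*I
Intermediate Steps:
R = -6 (R = -5 - 1 = -6)
f(B) = I*√5 (f(B) = √(-5) = I*√5)
N = 36 (N = -6*((-2)³ + 2) = -6*(-8 + 2) = -6*(-6) = 36)
(N + f(-10))² = (36 + I*√5)²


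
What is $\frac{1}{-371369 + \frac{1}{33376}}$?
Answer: $- \frac{33376}{12394811743} \approx -2.6927 \cdot 10^{-6}$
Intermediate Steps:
$\frac{1}{-371369 + \frac{1}{33376}} = \frac{1}{- \frac{12394811743}{33376}} = - \frac{33376}{12394811743}$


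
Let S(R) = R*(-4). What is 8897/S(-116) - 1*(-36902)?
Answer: 17131425/464 ≈ 36921.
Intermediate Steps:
S(R) = -4*R
8897/S(-116) - 1*(-36902) = 8897/((-4*(-116))) - 1*(-36902) = 8897/464 + 36902 = 17131425/464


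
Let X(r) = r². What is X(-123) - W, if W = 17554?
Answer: -2425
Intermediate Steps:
X(-123) - W = (-123)² - 1*17554 = 15129 - 17554 = -2425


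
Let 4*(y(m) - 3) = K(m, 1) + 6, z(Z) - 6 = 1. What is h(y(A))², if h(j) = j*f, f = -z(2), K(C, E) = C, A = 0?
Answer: 3969/4 ≈ 992.25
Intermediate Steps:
z(Z) = 7 (z(Z) = 6 + 1 = 7)
f = -7 (f = -1*7 = -7)
y(m) = 9/2 + m/4 (y(m) = 3 + (m + 6)/4 = 3 + (6 + m)/4 = 3 + (3/2 + m/4) = 9/2 + m/4)
h(j) = -7*j (h(j) = j*(-7) = -7*j)
h(y(A))² = (-7*(9/2 + (¼)*0))² = (-7*(9/2 + 0))² = (-7*9/2)² = (-63/2)² = 3969/4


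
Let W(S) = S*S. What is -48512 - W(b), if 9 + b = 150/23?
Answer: -25666097/529 ≈ -48518.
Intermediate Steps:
b = -57/23 (b = -9 + 150/23 = -57/23 ≈ -2.4783)
W(S) = S²
-48512 - W(b) = -48512 - (-57/23)² = -48512 - 1*3249/529 = -48512 - 3249/529 = -25666097/529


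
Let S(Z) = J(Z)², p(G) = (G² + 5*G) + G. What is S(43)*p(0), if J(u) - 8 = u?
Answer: 0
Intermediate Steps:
J(u) = 8 + u
p(G) = G² + 6*G
S(Z) = (8 + Z)²
S(43)*p(0) = (8 + 43)²*(0*(6 + 0)) = 51²*(0*6) = 2601*0 = 0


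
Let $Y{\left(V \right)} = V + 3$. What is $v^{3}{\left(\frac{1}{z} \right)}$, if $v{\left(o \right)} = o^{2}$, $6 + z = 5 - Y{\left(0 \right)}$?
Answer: $\frac{1}{4096} \approx 0.00024414$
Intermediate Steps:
$Y{\left(V \right)} = 3 + V$
$z = -4$ ($z = -6 + \left(5 - \left(3 + 0\right)\right) = -6 + \left(5 - 3\right) = -6 + 2 = -4$)
$v^{3}{\left(\frac{1}{z} \right)} = \left(\left(\frac{1}{-4}\right)^{2}\right)^{3} = \left(\left(- \frac{1}{4}\right)^{2}\right)^{3} = \left(\frac{1}{16}\right)^{3} = \frac{1}{4096}$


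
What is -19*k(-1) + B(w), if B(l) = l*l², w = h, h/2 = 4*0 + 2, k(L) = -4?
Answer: 140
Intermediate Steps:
h = 4 (h = 2*(4*0 + 2) = 2*(0 + 2) = 2*2 = 4)
w = 4
B(l) = l³
-19*k(-1) + B(w) = -19*(-4) + 4³ = 76 + 64 = 140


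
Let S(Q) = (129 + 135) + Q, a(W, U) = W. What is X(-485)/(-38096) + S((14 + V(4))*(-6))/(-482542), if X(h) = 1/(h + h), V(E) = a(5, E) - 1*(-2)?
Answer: -2549524009/8915716215520 ≈ -0.00028596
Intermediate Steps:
V(E) = 7 (V(E) = 5 - 1*(-2) = 5 + 2 = 7)
S(Q) = 264 + Q
X(h) = 1/(2*h)
X(-485)/(-38096) + S((14 + V(4))*(-6))/(-482542) = ((1/2)/(-485))/(-38096) + (264 + (14 + 7)*(-6))/(-482542) = ((1/2)*(-1/485))*(-1/38096) + (264 + 21*(-6))*(-1/482542) = -1/970*(-1/38096) + (264 - 126)*(-1/482542) = 1/36953120 + 138*(-1/482542) = 1/36953120 - 69/241271 = -2549524009/8915716215520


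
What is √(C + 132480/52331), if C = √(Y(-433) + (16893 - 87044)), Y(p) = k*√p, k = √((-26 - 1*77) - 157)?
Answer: √(6932810880 + 2738533561*I*√(70151 + 2*√28145))/52331 ≈ 11.577 + 11.467*I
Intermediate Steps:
k = 2*I*√65 (k = √((-26 - 77) - 157) = √(-103 - 157) = √(-260) = 2*I*√65 ≈ 16.125*I)
Y(p) = 2*I*√65*√p (Y(p) = (2*I*√65)*√p = 2*I*√65*√p)
C = √(-70151 - 2*√28145) (C = √(2*I*√65*√(-433) + (16893 - 87044)) = √(2*I*√65*(I*√433) - 70151) = √(-2*√28145 - 70151) = √(-70151 - 2*√28145) ≈ 265.49*I)
√(C + 132480/52331) = √(√(-70151 - 2*√28145) + 132480/52331) = √(132480/52331 + √(-70151 - 2*√28145))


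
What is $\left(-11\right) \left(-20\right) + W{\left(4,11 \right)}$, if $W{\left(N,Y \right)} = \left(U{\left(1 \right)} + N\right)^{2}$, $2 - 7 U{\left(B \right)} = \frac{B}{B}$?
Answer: $\frac{11621}{49} \approx 237.16$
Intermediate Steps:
$U{\left(B \right)} = \frac{1}{7}$ ($U{\left(B \right)} = \frac{2}{7} - \frac{B \frac{1}{B}}{7} = \frac{2}{7} - \frac{1}{7} = \frac{1}{7}$)
$W{\left(N,Y \right)} = \left(\frac{1}{7} + N\right)^{2}$
$\left(-11\right) \left(-20\right) + W{\left(4,11 \right)} = \left(-11\right) \left(-20\right) + \frac{\left(1 + 7 \cdot 4\right)^{2}}{49} = 220 + \frac{\left(1 + 28\right)^{2}}{49} = 220 + \frac{29^{2}}{49} = 220 + \frac{1}{49} \cdot 841 = 220 + \frac{841}{49} = \frac{11621}{49}$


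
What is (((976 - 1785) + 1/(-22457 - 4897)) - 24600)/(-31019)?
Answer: 695037787/848493726 ≈ 0.81914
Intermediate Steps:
(((976 - 1785) + 1/(-22457 - 4897)) - 24600)/(-31019) = ((-809 + 1/(-27354)) - 24600)*(-1/31019) = ((-809 - 1/27354) - 24600)*(-1/31019) = (-22129387/27354 - 24600)*(-1/31019) = -695037787/27354*(-1/31019) = 695037787/848493726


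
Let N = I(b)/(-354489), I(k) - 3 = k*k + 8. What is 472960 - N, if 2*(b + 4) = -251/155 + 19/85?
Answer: 388031658638986372/820432295675 ≈ 4.7296e+5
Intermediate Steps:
b = -12379/2635 (b = -4 + (-251/155 + 19/85)/2 = -4 + (1/2)*(-3678/2635) = -4 - 1839/2635 = -12379/2635 ≈ -4.6979)
I(k) = 11 + k**2 (I(k) = 3 + (k*k + 8) = 3 + (k**2 + 8) = 3 + (8 + k**2) = 11 + k**2)
N = -76538372/820432295675 (N = (11 + (-12379/2635)**2)/(-354489) = (11 + 153239641/6943225)*(-1/354489) = (229615116/6943225)*(-1/354489) = -76538372/820432295675 ≈ -9.3290e-5)
472960 - N = 472960 - 1*(-76538372/820432295675) = 472960 + 76538372/820432295675 = 388031658638986372/820432295675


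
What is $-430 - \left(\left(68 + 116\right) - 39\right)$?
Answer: $-575$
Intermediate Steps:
$-430 - \left(\left(68 + 116\right) - 39\right) = -430 - \left(184 - 39\right) = -430 - 145 = -575$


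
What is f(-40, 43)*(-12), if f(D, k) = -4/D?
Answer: -6/5 ≈ -1.2000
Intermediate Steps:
f(-40, 43)*(-12) = -4/(-40)*(-12) = -4*(-1/40)*(-12) = (1/10)*(-12) = -6/5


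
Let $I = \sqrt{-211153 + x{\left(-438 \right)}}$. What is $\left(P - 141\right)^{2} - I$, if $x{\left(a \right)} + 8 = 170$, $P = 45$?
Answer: $9216 - i \sqrt{210991} \approx 9216.0 - 459.34 i$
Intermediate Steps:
$x{\left(a \right)} = 162$ ($x{\left(a \right)} = -8 + 170 = 162$)
$I = i \sqrt{210991}$ ($I = \sqrt{-211153 + 162} = \sqrt{-210991} = i \sqrt{210991} \approx 459.34 i$)
$\left(P - 141\right)^{2} - I = \left(45 - 141\right)^{2} - i \sqrt{210991} = \left(-96\right)^{2} - i \sqrt{210991} = 9216 - i \sqrt{210991}$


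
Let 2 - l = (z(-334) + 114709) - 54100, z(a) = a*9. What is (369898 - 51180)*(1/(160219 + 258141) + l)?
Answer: -3840225908695881/209180 ≈ -1.8358e+10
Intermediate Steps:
z(a) = 9*a
l = -57601 (l = 2 - ((9*(-334) + 114709) - 54100) = 2 - ((-3006 + 114709) - 54100) = 2 - (111703 - 54100) = 2 - 1*57603 = 2 - 57603 = -57601)
(369898 - 51180)*(1/(160219 + 258141) + l) = (369898 - 51180)*(1/(160219 + 258141) - 57601) = 318718*(1/418360 - 57601) = 318718*(-24097954359/418360) = -3840225908695881/209180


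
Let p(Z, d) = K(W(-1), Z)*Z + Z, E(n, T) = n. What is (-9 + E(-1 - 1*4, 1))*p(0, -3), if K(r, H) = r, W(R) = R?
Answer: 0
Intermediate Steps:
p(Z, d) = 0 (p(Z, d) = -Z + Z = 0)
(-9 + E(-1 - 1*4, 1))*p(0, -3) = (-9 + (-1 - 1*4))*0 = (-9 + (-1 - 4))*0 = (-9 - 5)*0 = -14*0 = 0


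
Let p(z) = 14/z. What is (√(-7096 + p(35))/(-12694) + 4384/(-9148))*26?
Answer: -28496/2287 - 117*I*√2190/31735 ≈ -12.46 - 0.17253*I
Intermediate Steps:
(√(-7096 + p(35))/(-12694) + 4384/(-9148))*26 = (√(-7096 + 14/35)/(-12694) + 4384/(-9148))*26 = (√(-7096 + 14*(1/35))*(-1/12694) + 4384*(-1/9148))*26 = (√(-7096 + ⅖)*(-1/12694) - 1096/2287)*26 = (√(-35478/5)*(-1/12694) - 1096/2287)*26 = ((9*I*√2190/5)*(-1/12694) - 1096/2287)*26 = (-9*I*√2190/63470 - 1096/2287)*26 = (-1096/2287 - 9*I*√2190/63470)*26 = -28496/2287 - 117*I*√2190/31735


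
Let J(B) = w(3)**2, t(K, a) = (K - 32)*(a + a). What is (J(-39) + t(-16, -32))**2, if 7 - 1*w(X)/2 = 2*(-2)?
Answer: 12645136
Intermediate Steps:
w(X) = 22 (w(X) = 14 - 4*(-2) = 14 - 2*(-4) = 14 + 8 = 22)
t(K, a) = 2*a*(-32 + K) (t(K, a) = (-32 + K)*(2*a) = 2*a*(-32 + K))
J(B) = 484 (J(B) = 22**2 = 484)
(J(-39) + t(-16, -32))**2 = (484 + 2*(-32)*(-32 - 16))**2 = (484 + 2*(-32)*(-48))**2 = (484 + 3072)**2 = 3556**2 = 12645136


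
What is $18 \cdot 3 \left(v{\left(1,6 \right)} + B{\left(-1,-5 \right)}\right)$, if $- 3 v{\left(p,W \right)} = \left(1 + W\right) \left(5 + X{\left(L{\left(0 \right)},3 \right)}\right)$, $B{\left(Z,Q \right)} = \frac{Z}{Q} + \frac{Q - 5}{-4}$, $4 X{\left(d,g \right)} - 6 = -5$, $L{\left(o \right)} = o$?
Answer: $- \frac{5157}{10} \approx -515.7$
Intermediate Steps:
$X{\left(d,g \right)} = \frac{1}{4}$ ($X{\left(d,g \right)} = \frac{3}{2} + \frac{1}{4} \left(-5\right) = \frac{3}{2} - \frac{5}{4} = \frac{1}{4}$)
$B{\left(Z,Q \right)} = \frac{5}{4} - \frac{Q}{4} + \frac{Z}{Q}$ ($B{\left(Z,Q \right)} = \frac{Z}{Q} + \left(-5 + Q\right) \left(- \frac{1}{4}\right) = \frac{Z}{Q} - \left(- \frac{5}{4} + \frac{Q}{4}\right) = \frac{5}{4} - \frac{Q}{4} + \frac{Z}{Q}$)
$v{\left(p,W \right)} = - \frac{7}{4} - \frac{7 W}{4}$ ($v{\left(p,W \right)} = - \frac{\left(1 + W\right) \left(5 + \frac{1}{4}\right)}{3} = - \frac{\left(1 + W\right) \frac{21}{4}}{3} = - \frac{\frac{21}{4} + \frac{21 W}{4}}{3} = - \frac{7}{4} - \frac{7 W}{4}$)
$18 \cdot 3 \left(v{\left(1,6 \right)} + B{\left(-1,-5 \right)}\right) = 18 \cdot 3 \left(\left(- \frac{7}{4} - \frac{21}{2}\right) + \frac{-1 - - \frac{5 \left(-5 - 5\right)}{4}}{-5}\right) = 54 \left(\left(- \frac{7}{4} - \frac{21}{2}\right) - \frac{-1 - \left(- \frac{5}{4}\right) \left(-10\right)}{5}\right) = 54 \left(- \frac{49}{4} - \frac{-1 - \frac{25}{2}}{5}\right) = 54 \left(- \frac{49}{4} - - \frac{27}{10}\right) = 54 \left(- \frac{49}{4} + \frac{27}{10}\right) = 54 \left(- \frac{191}{20}\right) = - \frac{5157}{10}$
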